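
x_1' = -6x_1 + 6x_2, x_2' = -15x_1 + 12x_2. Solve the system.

Coefficient matrix A = [[-6, 6], [-15, 12]].
Characteristic polynomial det(A - λI) = λ^2 - 6λ + 18 = 0.
Eigenvalues λ = 3 ± 3i (complex conjugate pair).
For λ=3+3i: an eigenvector is (-1,-2) - i(-1,-1) = (-1 + i, -2 + i).
A real fundamental pair from Re and Im of e^((3+3i)t)v: X_1 = e^(3t)(cos(3t)·(-1,-2) + sin(3t)·(-1,-1)), X_2 = e^(3t)(sin(3t)·(-1,-2) - cos(3t)·(-1,-1)).
General solution: C_1X_1 + C_2X_2.

x_1(t) = -C_1e^(3t)sin(3t) - C_1e^(3t)cos(3t) - C_2e^(3t)sin(3t) + C_2e^(3t)cos(3t), x_2(t) = -C_1e^(3t)sin(3t) - 2C_1e^(3t)cos(3t) - 2C_2e^(3t)sin(3t) + C_2e^(3t)cos(3t)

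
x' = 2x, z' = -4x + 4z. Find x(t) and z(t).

x(t) = -K_1e^(2t), z(t) = -2K_1e^(2t) - K_2e^(4t)

Coefficient matrix A = [[2, 0], [-4, 4]].
Characteristic polynomial det(A - λI) = λ^2 - 6λ + 8 = 0.
Eigenvalues λ = 2, 4.
For λ=2: (A-λI) row 2 is [-4, 2], so an eigenvector is (-1, -2).
For λ=4: (A-λI) row 1 is [-2, 0], so an eigenvector is (0, -1).
General solution: K_1e^(2t)(-1,-2) + K_2e^(4t)(0,-1).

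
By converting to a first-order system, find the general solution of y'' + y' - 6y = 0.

Let x_1 = y, x_2 = y'. Then x_1' = x_2 and x_2' = 6x_1 - x_2.
A = [[0,1],[6,-1]]; det(A-λI) = λ^2 + λ - 6.
Eigenvalues λ = -3, 2 with eigenvectors (1,-3), (1,2).

y(t) = c_1e^(-3t) + c_2e^(2t)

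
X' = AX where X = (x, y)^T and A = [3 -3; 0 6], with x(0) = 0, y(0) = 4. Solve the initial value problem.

x(t) = -4e^(6t) + 4e^(3t), y(t) = 4e^(6t)

Coefficient matrix A = [[3, -3], [0, 6]].
Characteristic polynomial det(A - λI) = λ^2 - 9λ + 18 = 0.
Eigenvalues λ = 6, 3.
For λ=6: (A-λI) row 1 is [-3, -3], so an eigenvector is (-1, 1).
For λ=3: (A-λI) row 1 is [0, -3], so an eigenvector is (1, 0).
General solution: C_1e^(6t)(-1,1) + C_2e^(3t)(1,0).
Applying x(0)=0, y(0)=4 gives C_1=4, C_2=4.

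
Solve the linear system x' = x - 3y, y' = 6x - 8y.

x(t) = -C_1e^(-2t) + C_2e^(-5t), y(t) = -C_1e^(-2t) + 2C_2e^(-5t)

Coefficient matrix A = [[1, -3], [6, -8]].
Characteristic polynomial det(A - λI) = λ^2 + 7λ + 10 = 0.
Eigenvalues λ = -2, -5.
For λ=-2: (A-λI) row 1 is [3, -3], so an eigenvector is (-1, -1).
For λ=-5: (A-λI) row 1 is [6, -3], so an eigenvector is (1, 2).
General solution: C_1e^(-2t)(-1,-1) + C_2e^(-5t)(1,2).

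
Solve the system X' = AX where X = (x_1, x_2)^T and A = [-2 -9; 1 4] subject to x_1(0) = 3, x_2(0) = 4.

x_1(t) = -45te^(t) + 3e^(t), x_2(t) = 15te^(t) + 4e^(t)

Coefficient matrix A = [[-2, -9], [1, 4]].
Characteristic polynomial det(A - λI) = λ^2 - 2λ + 1 = 0.
Single eigenvalue λ = 1 with algebraic multiplicity 2.
Eigenvector v = (-3,1); generalized eigenvector w with (A-λI)w=v is (-2,1).
General solution: e^(t)[K_1·v + K_2·(t·v + w)].
Applying x_1(0)=3, x_2(0)=4 gives K_1=-11, K_2=15.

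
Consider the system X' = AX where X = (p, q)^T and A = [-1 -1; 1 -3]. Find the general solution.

p(t) = -c_1e^(-2t) - c_2te^(-2t) + c_2e^(-2t), q(t) = -c_1e^(-2t) - c_2te^(-2t) + 2c_2e^(-2t)

Coefficient matrix A = [[-1, -1], [1, -3]].
Characteristic polynomial det(A - λI) = λ^2 + 4λ + 4 = 0.
Single eigenvalue λ = -2 with algebraic multiplicity 2.
Eigenvector v = (-1,-1); generalized eigenvector w with (A-λI)w=v is (1,2).
General solution: e^(-2t)[c_1·v + c_2·(t·v + w)].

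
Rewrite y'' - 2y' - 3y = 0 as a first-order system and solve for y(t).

y(t) = C_1e^(3t) + C_2e^(-t)

Let x_1 = y, x_2 = y'. Then x_1' = x_2 and x_2' = 3x_1 + 2x_2.
A = [[0,1],[3,2]]; det(A-λI) = λ^2 - 2λ - 3.
Eigenvalues λ = 3, -1 with eigenvectors (1,3), (1,-1).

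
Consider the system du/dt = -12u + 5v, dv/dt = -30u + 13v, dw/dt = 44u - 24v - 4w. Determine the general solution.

u(t) = c_1e^(-2t) + c_2e^(3t), v(t) = 2c_1e^(-2t) + 3c_2e^(3t), w(t) = -2c_1e^(-2t) - 4c_2e^(3t) + c_3e^(-4t)

Coefficient matrix A = [[-12, 5, 0], [-30, 13, 0], [44, -24, -4]].
det(A - λI) = 0 gives eigenvalues λ = -2, 3, -4.
For λ=-2: eigenvector (1,2,-2).
For λ=3: eigenvector (1,3,-4).
For λ=-4: eigenvector (0,0,1).
General solution: c_1e^(-2t)(1,2,-2) + c_2e^(3t)(1,3,-4) + c_3e^(-4t)(0,0,1).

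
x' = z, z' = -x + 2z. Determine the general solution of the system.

x(t) = c_1e^(t) + c_2te^(t) + 2c_2e^(t), z(t) = c_1e^(t) + c_2te^(t) + 3c_2e^(t)

Coefficient matrix A = [[0, 1], [-1, 2]].
Characteristic polynomial det(A - λI) = λ^2 - 2λ + 1 = 0.
Single eigenvalue λ = 1 with algebraic multiplicity 2.
Eigenvector v = (1,1); generalized eigenvector w with (A-λI)w=v is (2,3).
General solution: e^(t)[c_1·v + c_2·(t·v + w)].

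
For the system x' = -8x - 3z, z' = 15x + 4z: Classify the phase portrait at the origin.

stable spiral

A = [[-8,-3],[15,4]]; det(A-λI) = λ^2 + 4λ + 13.
λ = -2 ± 3i: negative real part.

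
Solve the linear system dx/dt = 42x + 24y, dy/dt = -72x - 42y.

x(t) = -C_1e^(-6t) - 2C_2e^(6t), y(t) = 2C_1e^(-6t) + 3C_2e^(6t)

Coefficient matrix A = [[42, 24], [-72, -42]].
Characteristic polynomial det(A - λI) = λ^2 - 36 = 0.
Eigenvalues λ = -6, 6.
For λ=-6: (A-λI) row 1 is [48, 24], so an eigenvector is (-1, 2).
For λ=6: (A-λI) row 1 is [36, 24], so an eigenvector is (-2, 3).
General solution: C_1e^(-6t)(-1,2) + C_2e^(6t)(-2,3).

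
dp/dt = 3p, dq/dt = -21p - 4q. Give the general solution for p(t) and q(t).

p(t) = C_1e^(3t), q(t) = -3C_1e^(3t) - C_2e^(-4t)

Coefficient matrix A = [[3, 0], [-21, -4]].
Characteristic polynomial det(A - λI) = λ^2 + λ - 12 = 0.
Eigenvalues λ = 3, -4.
For λ=3: (A-λI) row 2 is [-21, -7], so an eigenvector is (1, -3).
For λ=-4: (A-λI) row 1 is [7, 0], so an eigenvector is (0, -1).
General solution: C_1e^(3t)(1,-3) + C_2e^(-4t)(0,-1).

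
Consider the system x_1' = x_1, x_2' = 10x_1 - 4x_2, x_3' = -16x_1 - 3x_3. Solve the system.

x_1(t) = K_1e^(t), x_2(t) = 2K_1e^(t) + K_2e^(-4t), x_3(t) = -4K_1e^(t) + K_3e^(-3t)

Coefficient matrix A = [[1, 0, 0], [10, -4, 0], [-16, 0, -3]].
det(A - λI) = 0 gives eigenvalues λ = 1, -4, -3.
For λ=1: eigenvector (1,2,-4).
For λ=-4: eigenvector (0,1,0).
For λ=-3: eigenvector (0,0,1).
General solution: K_1e^(t)(1,2,-4) + K_2e^(-4t)(0,1,0) + K_3e^(-3t)(0,0,1).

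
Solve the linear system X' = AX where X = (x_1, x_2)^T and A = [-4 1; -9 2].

Coefficient matrix A = [[-4, 1], [-9, 2]].
Characteristic polynomial det(A - λI) = λ^2 + 2λ + 1 = 0.
Single eigenvalue λ = -1 with algebraic multiplicity 2.
Eigenvector v = (-1,-3); generalized eigenvector w with (A-λI)w=v is (1,2).
General solution: e^(-t)[c_1·v + c_2·(t·v + w)].

x_1(t) = -c_1e^(-t) - c_2te^(-t) + c_2e^(-t), x_2(t) = -3c_1e^(-t) - 3c_2te^(-t) + 2c_2e^(-t)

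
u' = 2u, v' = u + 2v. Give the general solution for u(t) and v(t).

Coefficient matrix A = [[2, 0], [1, 2]].
Characteristic polynomial det(A - λI) = λ^2 - 4λ + 4 = 0.
Single eigenvalue λ = 2 with algebraic multiplicity 2.
Eigenvector v = (0,1); generalized eigenvector w with (A-λI)w=v is (1,2).
General solution: e^(2t)[C_1·v + C_2·(t·v + w)].

u(t) = C_2e^(2t), v(t) = C_1e^(2t) + C_2te^(2t) + 2C_2e^(2t)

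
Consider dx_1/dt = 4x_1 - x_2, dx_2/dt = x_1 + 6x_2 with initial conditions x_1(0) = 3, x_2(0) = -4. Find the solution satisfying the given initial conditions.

x_1(t) = te^(5t) + 3e^(5t), x_2(t) = -te^(5t) - 4e^(5t)

Coefficient matrix A = [[4, -1], [1, 6]].
Characteristic polynomial det(A - λI) = λ^2 - 10λ + 25 = 0.
Single eigenvalue λ = 5 with algebraic multiplicity 2.
Eigenvector v = (1,-1); generalized eigenvector w with (A-λI)w=v is (-3,2).
General solution: e^(5t)[C_1·v + C_2·(t·v + w)].
Applying x_1(0)=3, x_2(0)=-4 gives C_1=6, C_2=1.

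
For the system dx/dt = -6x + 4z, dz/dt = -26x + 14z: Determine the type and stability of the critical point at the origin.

A = [[-6,4],[-26,14]]; det(A-λI) = λ^2 - 8λ + 20.
λ = 4 ± 2i: positive real part.

unstable spiral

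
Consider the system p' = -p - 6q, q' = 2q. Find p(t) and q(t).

p(t) = -c_1e^(-t) - 2c_2e^(2t), q(t) = c_2e^(2t)

Coefficient matrix A = [[-1, -6], [0, 2]].
Characteristic polynomial det(A - λI) = λ^2 - λ - 2 = 0.
Eigenvalues λ = -1, 2.
For λ=-1: (A-λI) row 1 is [0, -6], so an eigenvector is (-1, 0).
For λ=2: (A-λI) row 1 is [-3, -6], so an eigenvector is (-2, 1).
General solution: c_1e^(-t)(-1,0) + c_2e^(2t)(-2,1).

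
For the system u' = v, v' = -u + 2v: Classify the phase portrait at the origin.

unstable improper node

A = [[0,1],[-1,2]]; det(A-λI) = λ^2 - 2λ + 1.
repeated λ = 1 with a single eigenvector.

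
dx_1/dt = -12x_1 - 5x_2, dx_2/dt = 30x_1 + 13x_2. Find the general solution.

Coefficient matrix A = [[-12, -5], [30, 13]].
Characteristic polynomial det(A - λI) = λ^2 - λ - 6 = 0.
Eigenvalues λ = -2, 3.
For λ=-2: (A-λI) row 1 is [-10, -5], so an eigenvector is (-1, 2).
For λ=3: (A-λI) row 1 is [-15, -5], so an eigenvector is (1, -3).
General solution: c_1e^(-2t)(-1,2) + c_2e^(3t)(1,-3).

x_1(t) = -c_1e^(-2t) + c_2e^(3t), x_2(t) = 2c_1e^(-2t) - 3c_2e^(3t)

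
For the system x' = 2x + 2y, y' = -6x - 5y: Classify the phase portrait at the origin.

stable node

A = [[2,2],[-6,-5]]; det(A-λI) = λ^2 + 3λ + 2.
λ = -2, -1: both negative.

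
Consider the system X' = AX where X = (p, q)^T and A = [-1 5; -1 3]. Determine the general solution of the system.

p(t) = -2c_1e^(t)sin(t) + c_1e^(t)cos(t) + c_2e^(t)sin(t) + 2c_2e^(t)cos(t), q(t) = -c_1e^(t)sin(t) + c_2e^(t)cos(t)

Coefficient matrix A = [[-1, 5], [-1, 3]].
Characteristic polynomial det(A - λI) = λ^2 - 2λ + 2 = 0.
Eigenvalues λ = 1 ± i (complex conjugate pair).
For λ=1+i: an eigenvector is (1,0) - i(-2,-1) = (1 + 2i, 0 + i).
A real fundamental pair from Re and Im of e^((1+i)t)v: X_1 = e^(t)(cos(t)·(1,0) + sin(t)·(-2,-1)), X_2 = e^(t)(sin(t)·(1,0) - cos(t)·(-2,-1)).
General solution: c_1X_1 + c_2X_2.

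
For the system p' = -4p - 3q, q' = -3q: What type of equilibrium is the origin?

stable node

A = [[-4,-3],[0,-3]]; det(A-λI) = λ^2 + 7λ + 12.
λ = -3, -4: both negative.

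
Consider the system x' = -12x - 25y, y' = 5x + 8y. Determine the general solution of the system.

x(t) = C_1e^(-2t)sin(5t) + 2C_1e^(-2t)cos(5t) + 2C_2e^(-2t)sin(5t) - C_2e^(-2t)cos(5t), y(t) = -C_1e^(-2t)cos(5t) - C_2e^(-2t)sin(5t)

Coefficient matrix A = [[-12, -25], [5, 8]].
Characteristic polynomial det(A - λI) = λ^2 + 4λ + 29 = 0.
Eigenvalues λ = -2 ± 5i (complex conjugate pair).
For λ=-2+5i: an eigenvector is (2,-1) - i(1,0) = (2 - i, -1).
A real fundamental pair from Re and Im of e^((-2+5i)t)v: X_1 = e^(-2t)(cos(5t)·(2,-1) + sin(5t)·(1,0)), X_2 = e^(-2t)(sin(5t)·(2,-1) - cos(5t)·(1,0)).
General solution: C_1X_1 + C_2X_2.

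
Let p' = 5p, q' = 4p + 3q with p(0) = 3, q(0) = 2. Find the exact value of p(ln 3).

729

A = [[5,0],[4,3]]; eigenvalues λ = 5, 3.
Eigenvectors: (-1,-2) for λ=5, (0,-1) for λ=3.
From the initial condition, c_1 = -3, c_2 = 4.
p(ln 3) = (-3)(3^5)(-1) + (4)(3^3)(0) = 729.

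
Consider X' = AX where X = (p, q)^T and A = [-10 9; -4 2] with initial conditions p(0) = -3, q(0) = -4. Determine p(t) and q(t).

Coefficient matrix A = [[-10, 9], [-4, 2]].
Characteristic polynomial det(A - λI) = λ^2 + 8λ + 16 = 0.
Single eigenvalue λ = -4 with algebraic multiplicity 2.
Eigenvector v = (3,2); generalized eigenvector w with (A-λI)w=v is (1,1).
General solution: e^(-4t)[C_1·v + C_2·(t·v + w)].
Applying p(0)=-3, q(0)=-4 gives C_1=1, C_2=-6.

p(t) = -18te^(-4t) - 3e^(-4t), q(t) = -12te^(-4t) - 4e^(-4t)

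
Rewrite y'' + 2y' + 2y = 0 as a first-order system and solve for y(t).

y(t) = c_1e^(-t)cos(t) + c_2e^(-t)sin(t)

Let x_1 = y, x_2 = y'. Then x_1' = x_2 and x_2' = -2x_1 - 2x_2.
A = [[0,1],[-2,-2]]; det(A-λI) = λ^2 + 2λ + 2.
Eigenvalues λ = -1 ± i.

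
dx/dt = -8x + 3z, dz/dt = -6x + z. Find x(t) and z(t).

x(t) = -c_1e^(-2t) + c_2e^(-5t), z(t) = -2c_1e^(-2t) + c_2e^(-5t)

Coefficient matrix A = [[-8, 3], [-6, 1]].
Characteristic polynomial det(A - λI) = λ^2 + 7λ + 10 = 0.
Eigenvalues λ = -2, -5.
For λ=-2: (A-λI) row 1 is [-6, 3], so an eigenvector is (-1, -2).
For λ=-5: (A-λI) row 1 is [-3, 3], so an eigenvector is (1, 1).
General solution: c_1e^(-2t)(-1,-2) + c_2e^(-5t)(1,1).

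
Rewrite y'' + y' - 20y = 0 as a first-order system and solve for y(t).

Let x_1 = y, x_2 = y'. Then x_1' = x_2 and x_2' = 20x_1 - x_2.
A = [[0,1],[20,-1]]; det(A-λI) = λ^2 + λ - 20.
Eigenvalues λ = -5, 4 with eigenvectors (1,-5), (1,4).

y(t) = K_1e^(-5t) + K_2e^(4t)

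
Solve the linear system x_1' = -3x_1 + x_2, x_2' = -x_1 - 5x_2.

x_1(t) = C_1e^(-4t) + C_2te^(-4t) + C_2e^(-4t), x_2(t) = -C_1e^(-4t) - C_2te^(-4t)

Coefficient matrix A = [[-3, 1], [-1, -5]].
Characteristic polynomial det(A - λI) = λ^2 + 8λ + 16 = 0.
Single eigenvalue λ = -4 with algebraic multiplicity 2.
Eigenvector v = (1,-1); generalized eigenvector w with (A-λI)w=v is (1,0).
General solution: e^(-4t)[C_1·v + C_2·(t·v + w)].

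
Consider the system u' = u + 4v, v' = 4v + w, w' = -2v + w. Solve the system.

u(t) = 4K_1e^(2t) + K_2e^(t) + 2K_3e^(3t), v(t) = K_1e^(2t) + K_3e^(3t), w(t) = -2K_1e^(2t) - K_3e^(3t)

Coefficient matrix A = [[1, 4, 0], [0, 4, 1], [0, -2, 1]].
det(A - λI) = 0 gives eigenvalues λ = 2, 1, 3.
For λ=2: eigenvector (4,1,-2).
For λ=1: eigenvector (1,0,0).
For λ=3: eigenvector (2,1,-1).
General solution: K_1e^(2t)(4,1,-2) + K_2e^(t)(1,0,0) + K_3e^(3t)(2,1,-1).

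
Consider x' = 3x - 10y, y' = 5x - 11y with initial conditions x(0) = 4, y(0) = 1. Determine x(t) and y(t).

x(t) = 18e^(-4t)sin(t) + 4e^(-4t)cos(t), y(t) = 13e^(-4t)sin(t) + e^(-4t)cos(t)

Coefficient matrix A = [[3, -10], [5, -11]].
Characteristic polynomial det(A - λI) = λ^2 + 8λ + 17 = 0.
Eigenvalues λ = -4 ± i (complex conjugate pair).
For λ=-4+i: an eigenvector is (3,2) - i(1,1) = (3 - i, 2 - i).
A real fundamental pair from Re and Im of e^((-4+i)t)v: X_1 = e^(-4t)(cos(t)·(3,2) + sin(t)·(1,1)), X_2 = e^(-4t)(sin(t)·(3,2) - cos(t)·(1,1)).
General solution: C_1X_1 + C_2X_2.
Applying x(0)=4, y(0)=1 gives C_1=3, C_2=5.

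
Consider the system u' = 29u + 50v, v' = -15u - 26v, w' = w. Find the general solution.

u(t) = -2c_1e^(4t) - 5c_2e^(-t), v(t) = c_1e^(4t) + 3c_2e^(-t), w(t) = c_3e^(t)

Coefficient matrix A = [[29, 50, 0], [-15, -26, 0], [0, 0, 1]].
det(A - λI) = 0 gives eigenvalues λ = 4, -1, 1.
For λ=4: eigenvector (-2,1,0).
For λ=-1: eigenvector (-5,3,0).
For λ=1: eigenvector (0,0,1).
General solution: c_1e^(4t)(-2,1,0) + c_2e^(-t)(-5,3,0) + c_3e^(t)(0,0,1).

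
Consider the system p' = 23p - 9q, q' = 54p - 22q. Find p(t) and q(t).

Coefficient matrix A = [[23, -9], [54, -22]].
Characteristic polynomial det(A - λI) = λ^2 - λ - 20 = 0.
Eigenvalues λ = -4, 5.
For λ=-4: (A-λI) row 1 is [27, -9], so an eigenvector is (1, 3).
For λ=5: (A-λI) row 1 is [18, -9], so an eigenvector is (-1, -2).
General solution: K_1e^(-4t)(1,3) + K_2e^(5t)(-1,-2).

p(t) = K_1e^(-4t) - K_2e^(5t), q(t) = 3K_1e^(-4t) - 2K_2e^(5t)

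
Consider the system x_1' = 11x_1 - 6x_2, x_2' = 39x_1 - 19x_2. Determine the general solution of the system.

x_1(t) = K_1e^(-4t)sin(3t) - K_1e^(-4t)cos(3t) - K_2e^(-4t)sin(3t) - K_2e^(-4t)cos(3t), x_2(t) = 2K_1e^(-4t)sin(3t) - 3K_1e^(-4t)cos(3t) - 3K_2e^(-4t)sin(3t) - 2K_2e^(-4t)cos(3t)

Coefficient matrix A = [[11, -6], [39, -19]].
Characteristic polynomial det(A - λI) = λ^2 + 8λ + 25 = 0.
Eigenvalues λ = -4 ± 3i (complex conjugate pair).
For λ=-4+3i: an eigenvector is (-1,-3) - i(1,2) = (-1 - i, -3 - 2i).
A real fundamental pair from Re and Im of e^((-4+3i)t)v: X_1 = e^(-4t)(cos(3t)·(-1,-3) + sin(3t)·(1,2)), X_2 = e^(-4t)(sin(3t)·(-1,-3) - cos(3t)·(1,2)).
General solution: K_1X_1 + K_2X_2.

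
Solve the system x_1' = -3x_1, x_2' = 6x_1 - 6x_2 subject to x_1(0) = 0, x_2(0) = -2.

Coefficient matrix A = [[-3, 0], [6, -6]].
Characteristic polynomial det(A - λI) = λ^2 + 9λ + 18 = 0.
Eigenvalues λ = -3, -6.
For λ=-3: (A-λI) row 2 is [6, -3], so an eigenvector is (-1, -2).
For λ=-6: (A-λI) row 1 is [3, 0], so an eigenvector is (0, 1).
General solution: c_1e^(-3t)(-1,-2) + c_2e^(-6t)(0,1).
Applying x_1(0)=0, x_2(0)=-2 gives c_1=0, c_2=-2.

x_1(t) = 0, x_2(t) = -2e^(-6t)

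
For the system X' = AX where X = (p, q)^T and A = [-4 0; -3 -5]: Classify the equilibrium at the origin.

stable node

A = [[-4,0],[-3,-5]]; det(A-λI) = λ^2 + 9λ + 20.
λ = -4, -5: both negative.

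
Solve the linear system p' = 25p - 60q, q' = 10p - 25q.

p(t) = -2K_1e^(-5t) - 3K_2e^(5t), q(t) = -K_1e^(-5t) - K_2e^(5t)

Coefficient matrix A = [[25, -60], [10, -25]].
Characteristic polynomial det(A - λI) = λ^2 - 25 = 0.
Eigenvalues λ = -5, 5.
For λ=-5: (A-λI) row 1 is [30, -60], so an eigenvector is (-2, -1).
For λ=5: (A-λI) row 1 is [20, -60], so an eigenvector is (-3, -1).
General solution: K_1e^(-5t)(-2,-1) + K_2e^(5t)(-3,-1).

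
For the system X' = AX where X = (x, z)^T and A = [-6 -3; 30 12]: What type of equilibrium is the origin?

unstable spiral

A = [[-6,-3],[30,12]]; det(A-λI) = λ^2 - 6λ + 18.
λ = 3 ± 3i: positive real part.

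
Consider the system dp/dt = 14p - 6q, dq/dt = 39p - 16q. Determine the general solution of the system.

Coefficient matrix A = [[14, -6], [39, -16]].
Characteristic polynomial det(A - λI) = λ^2 + 2λ + 10 = 0.
Eigenvalues λ = -1 ± 3i (complex conjugate pair).
For λ=-1+3i: an eigenvector is (-1,-3) - i(1,2) = (-1 - i, -3 - 2i).
A real fundamental pair from Re and Im of e^((-1+3i)t)v: X_1 = e^(-t)(cos(3t)·(-1,-3) + sin(3t)·(1,2)), X_2 = e^(-t)(sin(3t)·(-1,-3) - cos(3t)·(1,2)).
General solution: K_1X_1 + K_2X_2.

p(t) = K_1e^(-t)sin(3t) - K_1e^(-t)cos(3t) - K_2e^(-t)sin(3t) - K_2e^(-t)cos(3t), q(t) = 2K_1e^(-t)sin(3t) - 3K_1e^(-t)cos(3t) - 3K_2e^(-t)sin(3t) - 2K_2e^(-t)cos(3t)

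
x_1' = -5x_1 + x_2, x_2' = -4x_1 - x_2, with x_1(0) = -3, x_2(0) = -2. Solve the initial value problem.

x_1(t) = 4te^(-3t) - 3e^(-3t), x_2(t) = 8te^(-3t) - 2e^(-3t)

Coefficient matrix A = [[-5, 1], [-4, -1]].
Characteristic polynomial det(A - λI) = λ^2 + 6λ + 9 = 0.
Single eigenvalue λ = -3 with algebraic multiplicity 2.
Eigenvector v = (-1,-2); generalized eigenvector w with (A-λI)w=v is (2,3).
General solution: e^(-3t)[C_1·v + C_2·(t·v + w)].
Applying x_1(0)=-3, x_2(0)=-2 gives C_1=-5, C_2=-4.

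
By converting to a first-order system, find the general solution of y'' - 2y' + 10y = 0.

y(t) = K_1e^(t)cos(3t) + K_2e^(t)sin(3t)

Let x_1 = y, x_2 = y'. Then x_1' = x_2 and x_2' = -10x_1 + 2x_2.
A = [[0,1],[-10,2]]; det(A-λI) = λ^2 - 2λ + 10.
Eigenvalues λ = 1 ± 3i.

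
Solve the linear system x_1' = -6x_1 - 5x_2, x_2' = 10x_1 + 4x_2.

x_1(t) = K_1e^(-t)sin(5t) - K_2e^(-t)cos(5t), x_2(t) = -K_1e^(-t)sin(5t) - K_1e^(-t)cos(5t) - K_2e^(-t)sin(5t) + K_2e^(-t)cos(5t)

Coefficient matrix A = [[-6, -5], [10, 4]].
Characteristic polynomial det(A - λI) = λ^2 + 2λ + 26 = 0.
Eigenvalues λ = -1 ± 5i (complex conjugate pair).
For λ=-1+5i: an eigenvector is (0,-1) - i(1,-1) = (0 - i, -1 + i).
A real fundamental pair from Re and Im of e^((-1+5i)t)v: X_1 = e^(-t)(cos(5t)·(0,-1) + sin(5t)·(1,-1)), X_2 = e^(-t)(sin(5t)·(0,-1) - cos(5t)·(1,-1)).
General solution: K_1X_1 + K_2X_2.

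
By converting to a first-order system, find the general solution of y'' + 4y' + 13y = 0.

Let x_1 = y, x_2 = y'. Then x_1' = x_2 and x_2' = -13x_1 - 4x_2.
A = [[0,1],[-13,-4]]; det(A-λI) = λ^2 + 4λ + 13.
Eigenvalues λ = -2 ± 3i.

y(t) = K_1e^(-2t)cos(3t) + K_2e^(-2t)sin(3t)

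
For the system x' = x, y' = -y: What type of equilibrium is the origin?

A = [[1,0],[0,-1]]; det(A-λI) = λ^2 - 1.
λ = -1, 1: opposite signs.

saddle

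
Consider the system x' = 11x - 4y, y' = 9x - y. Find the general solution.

x(t) = 2K_1e^(5t) + 2K_2te^(5t) + K_2e^(5t), y(t) = 3K_1e^(5t) + 3K_2te^(5t) + K_2e^(5t)

Coefficient matrix A = [[11, -4], [9, -1]].
Characteristic polynomial det(A - λI) = λ^2 - 10λ + 25 = 0.
Single eigenvalue λ = 5 with algebraic multiplicity 2.
Eigenvector v = (2,3); generalized eigenvector w with (A-λI)w=v is (1,1).
General solution: e^(5t)[K_1·v + K_2·(t·v + w)].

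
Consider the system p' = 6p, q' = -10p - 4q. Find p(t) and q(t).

Coefficient matrix A = [[6, 0], [-10, -4]].
Characteristic polynomial det(A - λI) = λ^2 - 2λ - 24 = 0.
Eigenvalues λ = -4, 6.
For λ=-4: (A-λI) row 1 is [10, 0], so an eigenvector is (0, 1).
For λ=6: (A-λI) row 2 is [-10, -10], so an eigenvector is (-1, 1).
General solution: C_1e^(-4t)(0,1) + C_2e^(6t)(-1,1).

p(t) = -C_2e^(6t), q(t) = C_1e^(-4t) + C_2e^(6t)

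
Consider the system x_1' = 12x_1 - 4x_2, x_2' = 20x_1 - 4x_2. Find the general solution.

x_1(t) = -C_1e^(4t)sin(4t) + C_2e^(4t)cos(4t), x_2(t) = -2C_1e^(4t)sin(4t) + C_1e^(4t)cos(4t) + C_2e^(4t)sin(4t) + 2C_2e^(4t)cos(4t)

Coefficient matrix A = [[12, -4], [20, -4]].
Characteristic polynomial det(A - λI) = λ^2 - 8λ + 32 = 0.
Eigenvalues λ = 4 ± 4i (complex conjugate pair).
For λ=4+4i: an eigenvector is (0,1) - i(-1,-2) = (0 + i, 1 + 2i).
A real fundamental pair from Re and Im of e^((4+4i)t)v: X_1 = e^(4t)(cos(4t)·(0,1) + sin(4t)·(-1,-2)), X_2 = e^(4t)(sin(4t)·(0,1) - cos(4t)·(-1,-2)).
General solution: C_1X_1 + C_2X_2.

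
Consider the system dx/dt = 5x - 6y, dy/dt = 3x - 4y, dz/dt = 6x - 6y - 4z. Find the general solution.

x(t) = -2C_1e^(2t) + C_2e^(-t), y(t) = -C_1e^(2t) + C_2e^(-t), z(t) = -C_1e^(2t) + C_3e^(-4t)

Coefficient matrix A = [[5, -6, 0], [3, -4, 0], [6, -6, -4]].
det(A - λI) = 0 gives eigenvalues λ = 2, -1, -4.
For λ=2: eigenvector (-2,-1,-1).
For λ=-1: eigenvector (1,1,0).
For λ=-4: eigenvector (0,0,1).
General solution: C_1e^(2t)(-2,-1,-1) + C_2e^(-t)(1,1,0) + C_3e^(-4t)(0,0,1).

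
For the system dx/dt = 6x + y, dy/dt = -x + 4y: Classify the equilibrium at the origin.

A = [[6,1],[-1,4]]; det(A-λI) = λ^2 - 10λ + 25.
repeated λ = 5 with a single eigenvector.

unstable improper node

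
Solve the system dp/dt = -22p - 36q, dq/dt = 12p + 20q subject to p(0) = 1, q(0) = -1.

p(t) = 3e^(2t) - 2e^(-4t), q(t) = -2e^(2t) + e^(-4t)

Coefficient matrix A = [[-22, -36], [12, 20]].
Characteristic polynomial det(A - λI) = λ^2 + 2λ - 8 = 0.
Eigenvalues λ = -4, 2.
For λ=-4: (A-λI) row 1 is [-18, -36], so an eigenvector is (2, -1).
For λ=2: (A-λI) row 1 is [-24, -36], so an eigenvector is (3, -2).
General solution: c_1e^(-4t)(2,-1) + c_2e^(2t)(3,-2).
Applying p(0)=1, q(0)=-1 gives c_1=-1, c_2=1.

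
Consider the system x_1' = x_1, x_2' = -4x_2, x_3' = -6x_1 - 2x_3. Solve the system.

x_1(t) = C_1e^(t), x_2(t) = C_2e^(-4t), x_3(t) = -2C_1e^(t) + C_3e^(-2t)

Coefficient matrix A = [[1, 0, 0], [0, -4, 0], [-6, 0, -2]].
det(A - λI) = 0 gives eigenvalues λ = 1, -4, -2.
For λ=1: eigenvector (1,0,-2).
For λ=-4: eigenvector (0,1,0).
For λ=-2: eigenvector (0,0,1).
General solution: C_1e^(t)(1,0,-2) + C_2e^(-4t)(0,1,0) + C_3e^(-2t)(0,0,1).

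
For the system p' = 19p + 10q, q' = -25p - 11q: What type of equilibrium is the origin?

A = [[19,10],[-25,-11]]; det(A-λI) = λ^2 - 8λ + 41.
λ = 4 ± 5i: positive real part.

unstable spiral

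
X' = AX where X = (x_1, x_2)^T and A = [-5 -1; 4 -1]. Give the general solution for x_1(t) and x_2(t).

Coefficient matrix A = [[-5, -1], [4, -1]].
Characteristic polynomial det(A - λI) = λ^2 + 6λ + 9 = 0.
Single eigenvalue λ = -3 with algebraic multiplicity 2.
Eigenvector v = (-1,2); generalized eigenvector w with (A-λI)w=v is (2,-3).
General solution: e^(-3t)[C_1·v + C_2·(t·v + w)].

x_1(t) = -C_1e^(-3t) - C_2te^(-3t) + 2C_2e^(-3t), x_2(t) = 2C_1e^(-3t) + 2C_2te^(-3t) - 3C_2e^(-3t)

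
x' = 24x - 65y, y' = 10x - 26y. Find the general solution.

x(t) = 3c_1e^(-t)sin(5t) - 2c_1e^(-t)cos(5t) - 2c_2e^(-t)sin(5t) - 3c_2e^(-t)cos(5t), y(t) = c_1e^(-t)sin(5t) - c_1e^(-t)cos(5t) - c_2e^(-t)sin(5t) - c_2e^(-t)cos(5t)

Coefficient matrix A = [[24, -65], [10, -26]].
Characteristic polynomial det(A - λI) = λ^2 + 2λ + 26 = 0.
Eigenvalues λ = -1 ± 5i (complex conjugate pair).
For λ=-1+5i: an eigenvector is (-2,-1) - i(3,1) = (-2 - 3i, -1 - i).
A real fundamental pair from Re and Im of e^((-1+5i)t)v: X_1 = e^(-t)(cos(5t)·(-2,-1) + sin(5t)·(3,1)), X_2 = e^(-t)(sin(5t)·(-2,-1) - cos(5t)·(3,1)).
General solution: c_1X_1 + c_2X_2.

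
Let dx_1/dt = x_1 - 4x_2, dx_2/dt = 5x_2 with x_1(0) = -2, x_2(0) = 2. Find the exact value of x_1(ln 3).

-486

A = [[1,-4],[0,5]]; eigenvalues λ = 1, 5.
Eigenvectors: (-1,0) for λ=1, (1,-1) for λ=5.
From the initial condition, c_1 = 0, c_2 = -2.
x_1(ln 3) = (0)(3^1)(-1) + (-2)(3^5)(1) = -486.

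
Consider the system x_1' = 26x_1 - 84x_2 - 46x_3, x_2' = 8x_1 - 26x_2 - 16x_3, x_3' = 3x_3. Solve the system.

x_1(t) = 7C_1e^(2t) + 3C_2e^(-2t) + 2C_3e^(3t), x_2(t) = 2C_1e^(2t) + C_2e^(-2t), x_3(t) = C_3e^(3t)

Coefficient matrix A = [[26, -84, -46], [8, -26, -16], [0, 0, 3]].
det(A - λI) = 0 gives eigenvalues λ = 2, -2, 3.
For λ=2: eigenvector (7,2,0).
For λ=-2: eigenvector (3,1,0).
For λ=3: eigenvector (2,0,1).
General solution: C_1e^(2t)(7,2,0) + C_2e^(-2t)(3,1,0) + C_3e^(3t)(2,0,1).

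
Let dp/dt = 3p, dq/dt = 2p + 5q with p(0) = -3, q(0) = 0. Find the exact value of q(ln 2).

A = [[3,0],[2,5]]; eigenvalues λ = 3, 5.
Eigenvectors: (-1,1) for λ=3, (0,1) for λ=5.
From the initial condition, c_1 = 3, c_2 = -3.
q(ln 2) = (3)(2^3)(1) + (-3)(2^5)(1) = -72.

-72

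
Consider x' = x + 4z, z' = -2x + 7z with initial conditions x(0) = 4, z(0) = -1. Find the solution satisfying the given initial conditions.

Coefficient matrix A = [[1, 4], [-2, 7]].
Characteristic polynomial det(A - λI) = λ^2 - 8λ + 15 = 0.
Eigenvalues λ = 3, 5.
For λ=3: (A-λI) row 1 is [-2, 4], so an eigenvector is (2, 1).
For λ=5: (A-λI) row 1 is [-4, 4], so an eigenvector is (-1, -1).
General solution: c_1e^(3t)(2,1) + c_2e^(5t)(-1,-1).
Applying x(0)=4, z(0)=-1 gives c_1=5, c_2=6.

x(t) = -6e^(5t) + 10e^(3t), z(t) = -6e^(5t) + 5e^(3t)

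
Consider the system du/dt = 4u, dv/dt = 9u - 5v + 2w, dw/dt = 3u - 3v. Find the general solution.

Coefficient matrix A = [[4, 0, 0], [9, -5, 2], [3, -3, 0]].
det(A - λI) = 0 gives eigenvalues λ = 4, -3, -2.
For λ=4: eigenvector (1,1,0).
For λ=-3: eigenvector (0,1,1).
For λ=-2: eigenvector (0,2,3).
General solution: K_1e^(4t)(1,1,0) + K_2e^(-3t)(0,1,1) + K_3e^(-2t)(0,2,3).

u(t) = K_1e^(4t), v(t) = K_1e^(4t) + K_2e^(-3t) + 2K_3e^(-2t), w(t) = K_2e^(-3t) + 3K_3e^(-2t)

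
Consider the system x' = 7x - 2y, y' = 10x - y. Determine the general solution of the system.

Coefficient matrix A = [[7, -2], [10, -1]].
Characteristic polynomial det(A - λI) = λ^2 - 6λ + 13 = 0.
Eigenvalues λ = 3 ± 2i (complex conjugate pair).
For λ=3+2i: an eigenvector is (0,-1) - i(1,2) = (0 - i, -1 - 2i).
A real fundamental pair from Re and Im of e^((3+2i)t)v: X_1 = e^(3t)(cos(2t)·(0,-1) + sin(2t)·(1,2)), X_2 = e^(3t)(sin(2t)·(0,-1) - cos(2t)·(1,2)).
General solution: C_1X_1 + C_2X_2.

x(t) = C_1e^(3t)sin(2t) - C_2e^(3t)cos(2t), y(t) = 2C_1e^(3t)sin(2t) - C_1e^(3t)cos(2t) - C_2e^(3t)sin(2t) - 2C_2e^(3t)cos(2t)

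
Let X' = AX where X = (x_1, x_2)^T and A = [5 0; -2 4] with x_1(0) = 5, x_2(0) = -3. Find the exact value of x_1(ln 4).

5120

A = [[5,0],[-2,4]]; eigenvalues λ = 5, 4.
Eigenvectors: (-1,2) for λ=5, (0,1) for λ=4.
From the initial condition, c_1 = -5, c_2 = 7.
x_1(ln 4) = (-5)(4^5)(-1) + (7)(4^4)(0) = 5120.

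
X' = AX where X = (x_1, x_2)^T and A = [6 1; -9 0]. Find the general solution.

x_1(t) = C_1e^(3t) + C_2te^(3t), x_2(t) = -3C_1e^(3t) - 3C_2te^(3t) + C_2e^(3t)

Coefficient matrix A = [[6, 1], [-9, 0]].
Characteristic polynomial det(A - λI) = λ^2 - 6λ + 9 = 0.
Single eigenvalue λ = 3 with algebraic multiplicity 2.
Eigenvector v = (1,-3); generalized eigenvector w with (A-λI)w=v is (0,1).
General solution: e^(3t)[C_1·v + C_2·(t·v + w)].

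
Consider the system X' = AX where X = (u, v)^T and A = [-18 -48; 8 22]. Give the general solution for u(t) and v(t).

Coefficient matrix A = [[-18, -48], [8, 22]].
Characteristic polynomial det(A - λI) = λ^2 - 4λ - 12 = 0.
Eigenvalues λ = -2, 6.
For λ=-2: (A-λI) row 1 is [-16, -48], so an eigenvector is (-3, 1).
For λ=6: (A-λI) row 1 is [-24, -48], so an eigenvector is (-2, 1).
General solution: c_1e^(-2t)(-3,1) + c_2e^(6t)(-2,1).

u(t) = -3c_1e^(-2t) - 2c_2e^(6t), v(t) = c_1e^(-2t) + c_2e^(6t)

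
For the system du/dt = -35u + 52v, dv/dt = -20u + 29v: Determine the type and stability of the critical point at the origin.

A = [[-35,52],[-20,29]]; det(A-λI) = λ^2 + 6λ + 25.
λ = -3 ± 4i: negative real part.

stable spiral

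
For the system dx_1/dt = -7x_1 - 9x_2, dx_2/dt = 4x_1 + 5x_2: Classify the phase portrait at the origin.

A = [[-7,-9],[4,5]]; det(A-λI) = λ^2 + 2λ + 1.
repeated λ = -1 with a single eigenvector.

stable improper node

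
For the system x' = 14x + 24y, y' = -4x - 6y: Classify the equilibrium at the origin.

unstable node

A = [[14,24],[-4,-6]]; det(A-λI) = λ^2 - 8λ + 12.
λ = 6, 2: both positive.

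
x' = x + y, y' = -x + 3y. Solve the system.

Coefficient matrix A = [[1, 1], [-1, 3]].
Characteristic polynomial det(A - λI) = λ^2 - 4λ + 4 = 0.
Single eigenvalue λ = 2 with algebraic multiplicity 2.
Eigenvector v = (1,1); generalized eigenvector w with (A-λI)w=v is (2,3).
General solution: e^(2t)[C_1·v + C_2·(t·v + w)].

x(t) = C_1e^(2t) + C_2te^(2t) + 2C_2e^(2t), y(t) = C_1e^(2t) + C_2te^(2t) + 3C_2e^(2t)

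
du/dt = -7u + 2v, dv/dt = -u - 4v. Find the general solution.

Coefficient matrix A = [[-7, 2], [-1, -4]].
Characteristic polynomial det(A - λI) = λ^2 + 11λ + 30 = 0.
Eigenvalues λ = -6, -5.
For λ=-6: (A-λI) row 1 is [-1, 2], so an eigenvector is (-2, -1).
For λ=-5: (A-λI) row 1 is [-2, 2], so an eigenvector is (1, 1).
General solution: K_1e^(-6t)(-2,-1) + K_2e^(-5t)(1,1).

u(t) = -2K_1e^(-6t) + K_2e^(-5t), v(t) = -K_1e^(-6t) + K_2e^(-5t)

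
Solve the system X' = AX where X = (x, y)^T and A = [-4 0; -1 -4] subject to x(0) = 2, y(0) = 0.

Coefficient matrix A = [[-4, 0], [-1, -4]].
Characteristic polynomial det(A - λI) = λ^2 + 8λ + 16 = 0.
Single eigenvalue λ = -4 with algebraic multiplicity 2.
Eigenvector v = (0,1); generalized eigenvector w with (A-λI)w=v is (-1,-2).
General solution: e^(-4t)[c_1·v + c_2·(t·v + w)].
Applying x(0)=2, y(0)=0 gives c_1=-4, c_2=-2.

x(t) = 2e^(-4t), y(t) = -2te^(-4t)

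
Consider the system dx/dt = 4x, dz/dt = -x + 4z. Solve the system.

Coefficient matrix A = [[4, 0], [-1, 4]].
Characteristic polynomial det(A - λI) = λ^2 - 8λ + 16 = 0.
Single eigenvalue λ = 4 with algebraic multiplicity 2.
Eigenvector v = (0,1); generalized eigenvector w with (A-λI)w=v is (-1,2).
General solution: e^(4t)[c_1·v + c_2·(t·v + w)].

x(t) = -c_2e^(4t), z(t) = c_1e^(4t) + c_2te^(4t) + 2c_2e^(4t)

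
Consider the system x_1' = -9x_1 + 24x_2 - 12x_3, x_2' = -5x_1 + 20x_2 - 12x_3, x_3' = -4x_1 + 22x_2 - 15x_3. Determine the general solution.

Coefficient matrix A = [[-9, 24, -12], [-5, 20, -12], [-4, 22, -15]].
det(A - λI) = 0 gives eigenvalues λ = 3, -3, -4.
For λ=3: eigenvector (1,1,1).
For λ=-3: eigenvector (2,2,3).
For λ=-4: eigenvector (0,1,2).
General solution: C_1e^(3t)(1,1,1) + C_2e^(-3t)(2,2,3) + C_3e^(-4t)(0,1,2).

x_1(t) = C_1e^(3t) + 2C_2e^(-3t), x_2(t) = C_1e^(3t) + 2C_2e^(-3t) + C_3e^(-4t), x_3(t) = C_1e^(3t) + 3C_2e^(-3t) + 2C_3e^(-4t)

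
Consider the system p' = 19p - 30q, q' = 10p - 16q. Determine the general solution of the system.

p(t) = -3C_1e^(-t) + 2C_2e^(4t), q(t) = -2C_1e^(-t) + C_2e^(4t)

Coefficient matrix A = [[19, -30], [10, -16]].
Characteristic polynomial det(A - λI) = λ^2 - 3λ - 4 = 0.
Eigenvalues λ = -1, 4.
For λ=-1: (A-λI) row 1 is [20, -30], so an eigenvector is (-3, -2).
For λ=4: (A-λI) row 1 is [15, -30], so an eigenvector is (2, 1).
General solution: C_1e^(-t)(-3,-2) + C_2e^(4t)(2,1).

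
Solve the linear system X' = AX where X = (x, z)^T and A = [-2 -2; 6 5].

Coefficient matrix A = [[-2, -2], [6, 5]].
Characteristic polynomial det(A - λI) = λ^2 - 3λ + 2 = 0.
Eigenvalues λ = 1, 2.
For λ=1: (A-λI) row 1 is [-3, -2], so an eigenvector is (-2, 3).
For λ=2: (A-λI) row 1 is [-4, -2], so an eigenvector is (1, -2).
General solution: K_1e^(t)(-2,3) + K_2e^(2t)(1,-2).

x(t) = -2K_1e^(t) + K_2e^(2t), z(t) = 3K_1e^(t) - 2K_2e^(2t)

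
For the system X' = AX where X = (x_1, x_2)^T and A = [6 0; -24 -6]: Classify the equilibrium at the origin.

A = [[6,0],[-24,-6]]; det(A-λI) = λ^2 - 36.
λ = 6, -6: opposite signs.

saddle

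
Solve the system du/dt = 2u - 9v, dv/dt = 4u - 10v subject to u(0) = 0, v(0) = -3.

u(t) = 27te^(-4t), v(t) = 18te^(-4t) - 3e^(-4t)

Coefficient matrix A = [[2, -9], [4, -10]].
Characteristic polynomial det(A - λI) = λ^2 + 8λ + 16 = 0.
Single eigenvalue λ = -4 with algebraic multiplicity 2.
Eigenvector v = (-3,-2); generalized eigenvector w with (A-λI)w=v is (-2,-1).
General solution: e^(-4t)[K_1·v + K_2·(t·v + w)].
Applying u(0)=0, v(0)=-3 gives K_1=6, K_2=-9.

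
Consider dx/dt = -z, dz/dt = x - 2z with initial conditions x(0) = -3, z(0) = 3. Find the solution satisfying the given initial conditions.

Coefficient matrix A = [[0, -1], [1, -2]].
Characteristic polynomial det(A - λI) = λ^2 + 2λ + 1 = 0.
Single eigenvalue λ = -1 with algebraic multiplicity 2.
Eigenvector v = (1,1); generalized eigenvector w with (A-λI)w=v is (-1,-2).
General solution: e^(-t)[K_1·v + K_2·(t·v + w)].
Applying x(0)=-3, z(0)=3 gives K_1=-9, K_2=-6.

x(t) = -6te^(-t) - 3e^(-t), z(t) = -6te^(-t) + 3e^(-t)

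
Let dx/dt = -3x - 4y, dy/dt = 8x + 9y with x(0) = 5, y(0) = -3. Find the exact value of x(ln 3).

A = [[-3,-4],[8,9]]; eigenvalues λ = 1, 5.
Eigenvectors: (1,-1) for λ=1, (1,-2) for λ=5.
From the initial condition, c_1 = 7, c_2 = -2.
x(ln 3) = (7)(3^1)(1) + (-2)(3^5)(1) = -465.

-465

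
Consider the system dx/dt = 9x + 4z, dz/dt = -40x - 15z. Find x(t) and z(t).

Coefficient matrix A = [[9, 4], [-40, -15]].
Characteristic polynomial det(A - λI) = λ^2 + 6λ + 25 = 0.
Eigenvalues λ = -3 ± 4i (complex conjugate pair).
For λ=-3+4i: an eigenvector is (1,-3) - i(0,-1) = (1, -3 + i).
A real fundamental pair from Re and Im of e^((-3+4i)t)v: X_1 = e^(-3t)(cos(4t)·(1,-3) + sin(4t)·(0,-1)), X_2 = e^(-3t)(sin(4t)·(1,-3) - cos(4t)·(0,-1)).
General solution: C_1X_1 + C_2X_2.

x(t) = C_1e^(-3t)cos(4t) + C_2e^(-3t)sin(4t), z(t) = -C_1e^(-3t)sin(4t) - 3C_1e^(-3t)cos(4t) - 3C_2e^(-3t)sin(4t) + C_2e^(-3t)cos(4t)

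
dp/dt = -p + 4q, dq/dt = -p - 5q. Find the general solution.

p(t) = -2K_1e^(-3t) - 2K_2te^(-3t) - 3K_2e^(-3t), q(t) = K_1e^(-3t) + K_2te^(-3t) + K_2e^(-3t)

Coefficient matrix A = [[-1, 4], [-1, -5]].
Characteristic polynomial det(A - λI) = λ^2 + 6λ + 9 = 0.
Single eigenvalue λ = -3 with algebraic multiplicity 2.
Eigenvector v = (-2,1); generalized eigenvector w with (A-λI)w=v is (-3,1).
General solution: e^(-3t)[K_1·v + K_2·(t·v + w)].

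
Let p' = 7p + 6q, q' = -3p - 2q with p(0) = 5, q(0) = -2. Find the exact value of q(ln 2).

-46

A = [[7,6],[-3,-2]]; eigenvalues λ = 1, 4.
Eigenvectors: (-1,1) for λ=1, (-2,1) for λ=4.
From the initial condition, c_1 = 1, c_2 = -3.
q(ln 2) = (1)(2^1)(1) + (-3)(2^4)(1) = -46.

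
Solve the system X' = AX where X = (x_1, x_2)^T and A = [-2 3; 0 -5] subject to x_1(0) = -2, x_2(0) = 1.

Coefficient matrix A = [[-2, 3], [0, -5]].
Characteristic polynomial det(A - λI) = λ^2 + 7λ + 10 = 0.
Eigenvalues λ = -5, -2.
For λ=-5: (A-λI) row 1 is [3, 3], so an eigenvector is (-1, 1).
For λ=-2: (A-λI) row 1 is [0, 3], so an eigenvector is (1, 0).
General solution: K_1e^(-5t)(-1,1) + K_2e^(-2t)(1,0).
Applying x_1(0)=-2, x_2(0)=1 gives K_1=1, K_2=-1.

x_1(t) = -e^(-2t) - e^(-5t), x_2(t) = e^(-5t)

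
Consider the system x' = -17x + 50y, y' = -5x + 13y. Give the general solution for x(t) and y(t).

Coefficient matrix A = [[-17, 50], [-5, 13]].
Characteristic polynomial det(A - λI) = λ^2 + 4λ + 29 = 0.
Eigenvalues λ = -2 ± 5i (complex conjugate pair).
For λ=-2+5i: an eigenvector is (3,1) - i(1,0) = (3 - i, 1).
A real fundamental pair from Re and Im of e^((-2+5i)t)v: X_1 = e^(-2t)(cos(5t)·(3,1) + sin(5t)·(1,0)), X_2 = e^(-2t)(sin(5t)·(3,1) - cos(5t)·(1,0)).
General solution: c_1X_1 + c_2X_2.

x(t) = c_1e^(-2t)sin(5t) + 3c_1e^(-2t)cos(5t) + 3c_2e^(-2t)sin(5t) - c_2e^(-2t)cos(5t), y(t) = c_1e^(-2t)cos(5t) + c_2e^(-2t)sin(5t)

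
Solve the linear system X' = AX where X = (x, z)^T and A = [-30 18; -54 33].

x(t) = -c_1e^(6t) - 2c_2e^(-3t), z(t) = -2c_1e^(6t) - 3c_2e^(-3t)

Coefficient matrix A = [[-30, 18], [-54, 33]].
Characteristic polynomial det(A - λI) = λ^2 - 3λ - 18 = 0.
Eigenvalues λ = 6, -3.
For λ=6: (A-λI) row 1 is [-36, 18], so an eigenvector is (-1, -2).
For λ=-3: (A-λI) row 1 is [-27, 18], so an eigenvector is (-2, -3).
General solution: c_1e^(6t)(-1,-2) + c_2e^(-3t)(-2,-3).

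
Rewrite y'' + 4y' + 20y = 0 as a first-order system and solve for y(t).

y(t) = c_1e^(-2t)cos(4t) + c_2e^(-2t)sin(4t)

Let x_1 = y, x_2 = y'. Then x_1' = x_2 and x_2' = -20x_1 - 4x_2.
A = [[0,1],[-20,-4]]; det(A-λI) = λ^2 + 4λ + 20.
Eigenvalues λ = -2 ± 4i.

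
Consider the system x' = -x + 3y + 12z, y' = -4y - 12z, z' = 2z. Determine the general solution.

Coefficient matrix A = [[-1, 3, 12], [0, -4, -12], [0, 0, 2]].
det(A - λI) = 0 gives eigenvalues λ = -1, -4, 2.
For λ=-1: eigenvector (1,0,0).
For λ=-4: eigenvector (-1,1,0).
For λ=2: eigenvector (2,-2,1).
General solution: C_1e^(-t)(1,0,0) + C_2e^(-4t)(-1,1,0) + C_3e^(2t)(2,-2,1).

x(t) = C_1e^(-t) - C_2e^(-4t) + 2C_3e^(2t), y(t) = C_2e^(-4t) - 2C_3e^(2t), z(t) = C_3e^(2t)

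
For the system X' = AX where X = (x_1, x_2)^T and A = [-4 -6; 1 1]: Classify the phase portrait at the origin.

stable node

A = [[-4,-6],[1,1]]; det(A-λI) = λ^2 + 3λ + 2.
λ = -2, -1: both negative.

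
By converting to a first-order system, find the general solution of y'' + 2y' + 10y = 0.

y(t) = c_1e^(-t)cos(3t) + c_2e^(-t)sin(3t)

Let x_1 = y, x_2 = y'. Then x_1' = x_2 and x_2' = -10x_1 - 2x_2.
A = [[0,1],[-10,-2]]; det(A-λI) = λ^2 + 2λ + 10.
Eigenvalues λ = -1 ± 3i.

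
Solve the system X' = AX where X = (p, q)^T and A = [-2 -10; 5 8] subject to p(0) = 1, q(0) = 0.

Coefficient matrix A = [[-2, -10], [5, 8]].
Characteristic polynomial det(A - λI) = λ^2 - 6λ + 34 = 0.
Eigenvalues λ = 3 ± 5i (complex conjugate pair).
For λ=3+5i: an eigenvector is (-1,1) - i(-1,0) = (-1 + i, 1).
A real fundamental pair from Re and Im of e^((3+5i)t)v: X_1 = e^(3t)(cos(5t)·(-1,1) + sin(5t)·(-1,0)), X_2 = e^(3t)(sin(5t)·(-1,1) - cos(5t)·(-1,0)).
General solution: c_1X_1 + c_2X_2.
Applying p(0)=1, q(0)=0 gives c_1=0, c_2=1.

p(t) = -e^(3t)sin(5t) + e^(3t)cos(5t), q(t) = e^(3t)sin(5t)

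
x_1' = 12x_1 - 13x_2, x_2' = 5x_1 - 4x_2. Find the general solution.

x_1(t) = -3C_1e^(4t)sin(t) - 2C_1e^(4t)cos(t) - 2C_2e^(4t)sin(t) + 3C_2e^(4t)cos(t), x_2(t) = -2C_1e^(4t)sin(t) - C_1e^(4t)cos(t) - C_2e^(4t)sin(t) + 2C_2e^(4t)cos(t)

Coefficient matrix A = [[12, -13], [5, -4]].
Characteristic polynomial det(A - λI) = λ^2 - 8λ + 17 = 0.
Eigenvalues λ = 4 ± i (complex conjugate pair).
For λ=4+i: an eigenvector is (-2,-1) - i(-3,-2) = (-2 + 3i, -1 + 2i).
A real fundamental pair from Re and Im of e^((4+i)t)v: X_1 = e^(4t)(cos(t)·(-2,-1) + sin(t)·(-3,-2)), X_2 = e^(4t)(sin(t)·(-2,-1) - cos(t)·(-3,-2)).
General solution: C_1X_1 + C_2X_2.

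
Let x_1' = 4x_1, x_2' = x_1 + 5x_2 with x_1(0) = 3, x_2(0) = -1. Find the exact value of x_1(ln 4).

768

A = [[4,0],[1,5]]; eigenvalues λ = 4, 5.
Eigenvectors: (-1,1) for λ=4, (0,1) for λ=5.
From the initial condition, c_1 = -3, c_2 = 2.
x_1(ln 4) = (-3)(4^4)(-1) + (2)(4^5)(0) = 768.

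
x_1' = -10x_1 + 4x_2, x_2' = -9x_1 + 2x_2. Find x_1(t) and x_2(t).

x_1(t) = 2K_1e^(-4t) + 2K_2te^(-4t) + K_2e^(-4t), x_2(t) = 3K_1e^(-4t) + 3K_2te^(-4t) + 2K_2e^(-4t)

Coefficient matrix A = [[-10, 4], [-9, 2]].
Characteristic polynomial det(A - λI) = λ^2 + 8λ + 16 = 0.
Single eigenvalue λ = -4 with algebraic multiplicity 2.
Eigenvector v = (2,3); generalized eigenvector w with (A-λI)w=v is (1,2).
General solution: e^(-4t)[K_1·v + K_2·(t·v + w)].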